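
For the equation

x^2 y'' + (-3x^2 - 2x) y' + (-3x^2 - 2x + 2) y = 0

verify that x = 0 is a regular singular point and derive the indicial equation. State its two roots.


Divide by x^2 to reach normal form y'' + P_1(x) y' + P_2(x) y = 0 with P_1(x) = -3 - 2/x and P_2(x) = -3 - 2/x + 2/x^2.
x = 0 is a singular point because the y'-coefficient -3 - 2/x has a pole at x = 0 and the y-coefficient -3 - 2/x + 2/x^2 has a pole at x = 0.
It is a regular singular point because x P_1(x) = p(x) = -3x - 2 and x^2 P_2(x) = q(x) = -3x^2 - 2x + 2 are polynomials, hence analytic at x = 0.
p(0) = -2,  q(0) = 2.
Indicial equation: r(r-1) + p(0) r + q(0) = 0, i.e. r^2 + (p(0) - 1) r + q(0) = 0, i.e. r^2 - 3 r + 2 = 0.
Discriminant: (-3)^2 - 4(2) = 1, so r = (3 ± 1)/2.
Solving: r_1 = 2, r_2 = 1.

indicial: r^2 - 3 r + 2 = 0; roots r_1 = 2, r_2 = 1


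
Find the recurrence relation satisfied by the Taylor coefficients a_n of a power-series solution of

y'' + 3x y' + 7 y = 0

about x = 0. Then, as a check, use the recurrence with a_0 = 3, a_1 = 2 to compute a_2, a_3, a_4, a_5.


Substitute y = sum_n a_n x^n.
y''(x) has coefficient (n+2)(n+1) a_{n+2} at x^n;
3 x y'(x) has coefficient 3 n a_n at x^n (shift);
7 y(x) has coefficient 7 a_n at x^n.
Matching x^n: (n+2)(n+1) a_{n+2} + (3n + 7) a_n = 0.
Thus a_{n+2} = (-3n - 7) / ((n+1)(n+2)) * a_n.

Check with a_0 = 3, a_1 = 2 (apply the recurrence for n = 0, 1, 2, 3): a_0 = 3, a_1 = 2, a_2 = -21/2, a_3 = -10/3, a_4 = 91/8, a_5 = 8/3.

a_(n+2) = (-3n - 7) / ((n+1)(n+2)) * a_n; check: a_0 = 3, a_1 = 2, a_2 = -21/2, a_3 = -10/3, a_4 = 91/8, a_5 = 8/3


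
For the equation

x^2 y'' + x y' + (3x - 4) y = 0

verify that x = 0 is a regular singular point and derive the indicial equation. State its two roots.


Divide by x^2 to reach normal form y'' + P_1(x) y' + P_2(x) y = 0 with P_1(x) = 1/x and P_2(x) = 3/x - 4/x^2.
x = 0 is a singular point because the y'-coefficient 1/x has a pole at x = 0 and the y-coefficient 3/x - 4/x^2 has a pole at x = 0.
It is a regular singular point because x P_1(x) = p(x) = 1 and x^2 P_2(x) = q(x) = 3x - 4 are polynomials, hence analytic at x = 0.
p(0) = 1,  q(0) = -4.
Indicial equation: r(r-1) + p(0) r + q(0) = 0, i.e. r^2 + (p(0) - 1) r + q(0) = 0, i.e. r^2 - 4 = 0.
Discriminant: (0)^2 - 4(-4) = 16, so r = (0 ± 4)/2.
Solving: r_1 = 2, r_2 = -2.

indicial: r^2 - 4 = 0; roots r_1 = 2, r_2 = -2


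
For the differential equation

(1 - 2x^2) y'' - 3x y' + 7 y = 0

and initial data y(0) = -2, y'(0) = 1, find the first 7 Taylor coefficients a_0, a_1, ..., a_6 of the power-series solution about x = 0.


Ansatz: y(x) = sum_{n>=0} a_n x^n, so y'(x) = sum_{n>=1} n a_n x^(n-1) and y''(x) = sum_{n>=2} n(n-1) a_n x^(n-2).
Substitute into P(x) y'' + Q(x) y' + R(x) y = 0 with P(x) = 1 - 2x^2, Q(x) = -3x, R(x) = 7, and match powers of x.
Initial conditions: a_0 = -2, a_1 = 1.
Setting the coefficient of each power of x to zero and solving order by order (substituting the coefficients already found):
  x^0: 2 a_2 + 7 a_0 = 0  ->  2 a_2 = -7 a_0 = 14  ->  a_2 = 7
  x^1: 6 a_3 + 4 a_1 = 0  ->  6 a_3 = -4 a_1 = -4  ->  a_3 = -2/3
  x^2: 12 a_4 - 3 a_2 = 0  ->  12 a_4 = 3 a_2 = 21  ->  a_4 = 7/4
  x^3: 20 a_5 - 14 a_3 = 0  ->  20 a_5 = 14 a_3 = -28/3  ->  a_5 = -7/15
  x^4: 30 a_6 - 29 a_4 = 0  ->  30 a_6 = 29 a_4 = 203/4  ->  a_6 = 203/120
Truncated series: y(x) = -2 + x + 7 x^2 - (2/3) x^3 + (7/4) x^4 - (7/15) x^5 + (203/120) x^6 + O(x^7).

a_0 = -2; a_1 = 1; a_2 = 7; a_3 = -2/3; a_4 = 7/4; a_5 = -7/15; a_6 = 203/120


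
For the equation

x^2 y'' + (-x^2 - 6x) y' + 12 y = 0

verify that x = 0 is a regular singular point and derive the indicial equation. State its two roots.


Divide by x^2 to reach normal form y'' + P_1(x) y' + P_2(x) y = 0 with P_1(x) = -1 - 6/x and P_2(x) = 12/x^2.
x = 0 is a singular point because the y'-coefficient -1 - 6/x has a pole at x = 0 and the y-coefficient 12/x^2 has a pole at x = 0.
It is a regular singular point because x P_1(x) = p(x) = -x - 6 and x^2 P_2(x) = q(x) = 12 are polynomials, hence analytic at x = 0.
p(0) = -6,  q(0) = 12.
Indicial equation: r(r-1) + p(0) r + q(0) = 0, i.e. r^2 + (p(0) - 1) r + q(0) = 0, i.e. r^2 - 7 r + 12 = 0.
Discriminant: (-7)^2 - 4(12) = 1, so r = (7 ± 1)/2.
Solving: r_1 = 4, r_2 = 3.

indicial: r^2 - 7 r + 12 = 0; roots r_1 = 4, r_2 = 3


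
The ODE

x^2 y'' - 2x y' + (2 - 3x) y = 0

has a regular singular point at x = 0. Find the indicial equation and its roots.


Divide by x^2 to reach normal form y'' + P_1(x) y' + P_2(x) y = 0 with P_1(x) = -2/x and P_2(x) = -3/x + 2/x^2.
x = 0 is a singular point because the y'-coefficient -2/x has a pole at x = 0 and the y-coefficient -3/x + 2/x^2 has a pole at x = 0.
It is a regular singular point because x P_1(x) = p(x) = -2 and x^2 P_2(x) = q(x) = 2 - 3x are polynomials, hence analytic at x = 0.
p(0) = -2,  q(0) = 2.
Indicial equation: r(r-1) + p(0) r + q(0) = 0, i.e. r^2 + (p(0) - 1) r + q(0) = 0, i.e. r^2 - 3 r + 2 = 0.
Discriminant: (-3)^2 - 4(2) = 1, so r = (3 ± 1)/2.
Solving: r_1 = 2, r_2 = 1.

indicial: r^2 - 3 r + 2 = 0; roots r_1 = 2, r_2 = 1


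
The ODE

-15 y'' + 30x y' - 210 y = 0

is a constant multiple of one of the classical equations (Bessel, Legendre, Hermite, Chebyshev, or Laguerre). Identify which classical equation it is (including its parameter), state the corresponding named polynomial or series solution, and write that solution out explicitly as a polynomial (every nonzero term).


All three coefficients share the factor -15; dividing through by -15 gives  y'' - 2x y' + 14 y = 0.
This matches the Hermite equation y'' - 2x y' + 2n y = 0 with 2n = 14, so n = 7; the polynomial solution is H_7(x).
With y = sum_k a_k x^k, matching x^k gives (k+2)(k+1) a_{k+2} = 2(k - n) a_k = 2(k - 7) a_k. The right side vanishes at k = 7, so the series with the parity of 7 terminates at degree 7.
Standard normalization: leading coefficient of H_n is 2^n, so a_7 = 2^7 = 128. Work downward with a_k = (k+1)(k+2) a_{k+2} / (2(k - n)):
  a_5 = (6)(7)(128) / (2(5 - 7)) = 5376/(-4) = -1344
  a_3 = (4)(5)(-1344) / (2(3 - 7)) = -26880/(-8) = 3360
  a_1 = (2)(3)(3360) / (2(1 - 7)) = 20160/(-12) = -1680
Hence H_7(x) = 128 x^7 - 1344 x^5 + 3360 x^3 - 1680 x.

H_7(x); series = 128 x^7 - 1344 x^5 + 3360 x^3 - 1680 x


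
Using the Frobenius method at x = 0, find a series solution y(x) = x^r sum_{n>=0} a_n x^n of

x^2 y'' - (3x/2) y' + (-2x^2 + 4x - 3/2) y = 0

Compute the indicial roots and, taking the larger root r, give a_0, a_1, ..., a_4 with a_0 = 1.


Write in Frobenius form y'' + (p(x)/x) y' + (q(x)/x^2) y = 0:
  p(x) = -3/2,  q(x) = -2x^2 + 4x - 3/2.
Indicial equation: r(r-1) + (-3/2) r + (-3/2) = 0 -> roots r_1 = 3, r_2 = -1/2.
Take r = r_1 = 3. Let y(x) = x^r sum_{n>=0} a_n x^n with a_0 = 1.
Substitute y = x^r sum a_n x^n and match x^{r+n}. The recurrence is
  D(n) a_n + 4 a_{n-1} - 2 a_{n-2} = 0,  where D(n) = (r+n)(r+n-1) + (-3/2)(r+n) + (-3/2).
  a_n = [-4 a_{n-1} + 2 a_{n-2}] / D(n).
Since the indicial polynomial factors as (r - r_1)(r - r_2), D(n) = (r_1 + n - r_1)(r_1 + n - r_2) = n(n + 7/2).
Evaluating step by step (a_0 = 1):
  n = 1: D(1) = 1(1 + 7/2) = 9/2; numerator = -4(1) = -4; a_1 = (-4)/(9/2) = -8/9
  n = 2: D(2) = 2(2 + 7/2) = 11; numerator = -4(-8/9) + 2(1) = 50/9; a_2 = (50/9)/(11) = 50/99
  n = 3: D(3) = 3(3 + 7/2) = 39/2; numerator = -4(50/99) + 2(-8/9) = -376/99; a_3 = (-376/99)/(39/2) = -752/3861
  n = 4: D(4) = 4(4 + 7/2) = 30; numerator = -4(-752/3861) + 2(50/99) = 628/351; a_4 = (628/351)/(30) = 314/5265

r = 3; a_0 = 1; a_1 = -8/9; a_2 = 50/99; a_3 = -752/3861; a_4 = 314/5265


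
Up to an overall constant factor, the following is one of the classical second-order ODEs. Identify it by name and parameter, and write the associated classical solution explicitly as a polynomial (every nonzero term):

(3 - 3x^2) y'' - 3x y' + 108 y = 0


All three coefficients share the factor 3; dividing through by 3 gives  (1 - x^2) y'' - x y' + 36 y = 0.
This matches the Chebyshev equation (1 - x^2) y'' - x y' + n^2 y = 0 (note the -x y' term, not -2x y') with n^2 = 36, so n = 6; the polynomial solution is T_6(x).
With y = sum_k a_k x^k, matching x^k gives (k+2)(k+1) a_{k+2} = (k^2 - n^2) a_k = (k - 6)(k + 6) a_k. The right side vanishes at k = 6, so the series with the parity of 6 terminates at degree 6.
Standard normalization: leading coefficient of T_n is 2^(n-1), so a_6 = 2^5 = 32. Work downward with a_k = (k+1)(k+2) a_{k+2} / ((k - 6)(k + 6)):
  a_4 = (5)(6)(32) / ((4 - 6)(4 + 6)) = 960/(-20) = -48
  a_2 = (3)(4)(-48) / ((2 - 6)(2 + 6)) = -576/(-32) = 18
  a_0 = (1)(2)(18) / ((0 - 6)(0 + 6)) = 36/(-36) = -1
Hence T_6(x) = 32 x^6 - 48 x^4 + 18 x^2 - 1.

T_6(x); series = 32 x^6 - 48 x^4 + 18 x^2 - 1


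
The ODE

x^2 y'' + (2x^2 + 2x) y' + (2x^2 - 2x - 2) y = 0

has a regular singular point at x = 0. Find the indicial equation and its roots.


Divide by x^2 to reach normal form y'' + P_1(x) y' + P_2(x) y = 0 with P_1(x) = 2 + 2/x and P_2(x) = 2 - 2/x - 2/x^2.
x = 0 is a singular point because the y'-coefficient 2 + 2/x has a pole at x = 0 and the y-coefficient 2 - 2/x - 2/x^2 has a pole at x = 0.
It is a regular singular point because x P_1(x) = p(x) = 2x + 2 and x^2 P_2(x) = q(x) = 2x^2 - 2x - 2 are polynomials, hence analytic at x = 0.
p(0) = 2,  q(0) = -2.
Indicial equation: r(r-1) + p(0) r + q(0) = 0, i.e. r^2 + (p(0) - 1) r + q(0) = 0, i.e. r^2 + 1 r - 2 = 0.
Discriminant: (1)^2 - 4(-2) = 9, so r = (-1 ± 3)/2.
Solving: r_1 = 1, r_2 = -2.

indicial: r^2 + 1 r - 2 = 0; roots r_1 = 1, r_2 = -2


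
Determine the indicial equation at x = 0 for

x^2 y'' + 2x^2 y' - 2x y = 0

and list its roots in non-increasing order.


Divide by x^2 to reach normal form y'' + P_1(x) y' + P_2(x) y = 0 with P_1(x) = 2 and P_2(x) = -2/x.
x = 0 is a singular point because the y-coefficient -2/x has a pole at x = 0.
It is a regular singular point because x P_1(x) = p(x) = 2x and x^2 P_2(x) = q(x) = -2x are polynomials, hence analytic at x = 0.
p(0) = 0,  q(0) = 0.
Indicial equation: r(r-1) + p(0) r + q(0) = 0, i.e. r^2 + (p(0) - 1) r + q(0) = 0, i.e. r^2 - 1 r = 0.
Discriminant: (-1)^2 - 4(0) = 1, so r = (1 ± 1)/2.
Solving: r_1 = 1, r_2 = 0.

indicial: r^2 - 1 r = 0; roots r_1 = 1, r_2 = 0


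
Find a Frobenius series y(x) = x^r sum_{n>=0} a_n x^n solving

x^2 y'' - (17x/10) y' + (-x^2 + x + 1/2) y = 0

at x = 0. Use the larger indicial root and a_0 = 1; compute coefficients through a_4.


Write in Frobenius form y'' + (p(x)/x) y' + (q(x)/x^2) y = 0:
  p(x) = -17/10,  q(x) = -x^2 + x + 1/2.
Indicial equation: r(r-1) + (-17/10) r + (1/2) = 0 -> roots r_1 = 5/2, r_2 = 1/5.
Take r = r_1 = 5/2. Let y(x) = x^r sum_{n>=0} a_n x^n with a_0 = 1.
Substitute y = x^r sum a_n x^n and match x^{r+n}. The recurrence is
  D(n) a_n + 1 a_{n-1} - 1 a_{n-2} = 0,  where D(n) = (r+n)(r+n-1) + (-17/10)(r+n) + (1/2).
  a_n = [-1 a_{n-1} + 1 a_{n-2}] / D(n).
Since the indicial polynomial factors as (r - r_1)(r - r_2), D(n) = (r_1 + n - r_1)(r_1 + n - r_2) = n(n + 23/10).
Evaluating step by step (a_0 = 1):
  n = 1: D(1) = 1(1 + 23/10) = 33/10; numerator = -1(1) = -1; a_1 = (-1)/(33/10) = -10/33
  n = 2: D(2) = 2(2 + 23/10) = 43/5; numerator = -1(-10/33) + 1(1) = 43/33; a_2 = (43/33)/(43/5) = 5/33
  n = 3: D(3) = 3(3 + 23/10) = 159/10; numerator = -1(5/33) + 1(-10/33) = -5/11; a_3 = (-5/11)/(159/10) = -50/1749
  n = 4: D(4) = 4(4 + 23/10) = 126/5; numerator = -1(-50/1749) + 1(5/33) = 105/583; a_4 = (105/583)/(126/5) = 25/3498

r = 5/2; a_0 = 1; a_1 = -10/33; a_2 = 5/33; a_3 = -50/1749; a_4 = 25/3498


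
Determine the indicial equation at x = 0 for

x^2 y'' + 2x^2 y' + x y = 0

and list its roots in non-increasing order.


Divide by x^2 to reach normal form y'' + P_1(x) y' + P_2(x) y = 0 with P_1(x) = 2 and P_2(x) = 1/x.
x = 0 is a singular point because the y-coefficient 1/x has a pole at x = 0.
It is a regular singular point because x P_1(x) = p(x) = 2x and x^2 P_2(x) = q(x) = x are polynomials, hence analytic at x = 0.
p(0) = 0,  q(0) = 0.
Indicial equation: r(r-1) + p(0) r + q(0) = 0, i.e. r^2 + (p(0) - 1) r + q(0) = 0, i.e. r^2 - 1 r = 0.
Discriminant: (-1)^2 - 4(0) = 1, so r = (1 ± 1)/2.
Solving: r_1 = 1, r_2 = 0.

indicial: r^2 - 1 r = 0; roots r_1 = 1, r_2 = 0


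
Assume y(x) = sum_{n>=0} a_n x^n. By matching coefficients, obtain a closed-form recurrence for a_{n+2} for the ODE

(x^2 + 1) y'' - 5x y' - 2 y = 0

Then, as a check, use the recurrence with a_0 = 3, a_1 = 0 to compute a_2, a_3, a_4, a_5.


Substitute y = sum_n a_n x^n.
(1 + 1 x^2) y'' contributes (n+2)(n+1) a_{n+2} + n(n-1) a_n at x^n.
-5 x y'(x) contributes -5 n a_n at x^n.
-2 y(x) contributes -2 a_n at x^n.
Matching x^n: (n+2)(n+1) a_{n+2} + (n(n-1) - 5 n - 2) a_n = 0.
Thus a_{n+2} = (-n(n-1) + 5 n + 2) / ((n+1)(n+2)) * a_n.

Check with a_0 = 3, a_1 = 0 (apply the recurrence for n = 0, 1, 2, 3): a_0 = 3, a_1 = 0, a_2 = 3, a_3 = 0, a_4 = 5/2, a_5 = 0.

a_(n+2) = (-n(n-1) + 5 n + 2) / ((n+1)(n+2)) * a_n; check: a_0 = 3, a_1 = 0, a_2 = 3, a_3 = 0, a_4 = 5/2, a_5 = 0


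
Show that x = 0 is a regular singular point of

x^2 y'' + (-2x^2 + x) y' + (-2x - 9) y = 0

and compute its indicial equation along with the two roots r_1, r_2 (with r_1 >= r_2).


Divide by x^2 to reach normal form y'' + P_1(x) y' + P_2(x) y = 0 with P_1(x) = -2 + 1/x and P_2(x) = -2/x - 9/x^2.
x = 0 is a singular point because the y'-coefficient -2 + 1/x has a pole at x = 0 and the y-coefficient -2/x - 9/x^2 has a pole at x = 0.
It is a regular singular point because x P_1(x) = p(x) = 1 - 2x and x^2 P_2(x) = q(x) = -2x - 9 are polynomials, hence analytic at x = 0.
p(0) = 1,  q(0) = -9.
Indicial equation: r(r-1) + p(0) r + q(0) = 0, i.e. r^2 + (p(0) - 1) r + q(0) = 0, i.e. r^2 - 9 = 0.
Discriminant: (0)^2 - 4(-9) = 36, so r = (0 ± 6)/2.
Solving: r_1 = 3, r_2 = -3.

indicial: r^2 - 9 = 0; roots r_1 = 3, r_2 = -3


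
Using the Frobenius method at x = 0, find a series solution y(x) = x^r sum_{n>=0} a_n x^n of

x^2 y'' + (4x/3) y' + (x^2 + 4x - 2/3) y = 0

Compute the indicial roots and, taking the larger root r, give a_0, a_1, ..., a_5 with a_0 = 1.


Write in Frobenius form y'' + (p(x)/x) y' + (q(x)/x^2) y = 0:
  p(x) = 4/3,  q(x) = x^2 + 4x - 2/3.
Indicial equation: r(r-1) + (4/3) r + (-2/3) = 0 -> roots r_1 = 2/3, r_2 = -1.
Take r = r_1 = 2/3. Let y(x) = x^r sum_{n>=0} a_n x^n with a_0 = 1.
Substitute y = x^r sum a_n x^n and match x^{r+n}. The recurrence is
  D(n) a_n + 4 a_{n-1} + 1 a_{n-2} = 0,  where D(n) = (r+n)(r+n-1) + (4/3)(r+n) + (-2/3).
  a_n = [-4 a_{n-1} - 1 a_{n-2}] / D(n).
Since the indicial polynomial factors as (r - r_1)(r - r_2), D(n) = (r_1 + n - r_1)(r_1 + n - r_2) = n(n + 5/3).
Evaluating step by step (a_0 = 1):
  n = 1: D(1) = 1(1 + 5/3) = 8/3; numerator = -4(1) = -4; a_1 = (-4)/(8/3) = -3/2
  n = 2: D(2) = 2(2 + 5/3) = 22/3; numerator = -4(-3/2) - 1(1) = 5; a_2 = (5)/(22/3) = 15/22
  n = 3: D(3) = 3(3 + 5/3) = 14; numerator = -4(15/22) - 1(-3/2) = -27/22; a_3 = (-27/22)/(14) = -27/308
  n = 4: D(4) = 4(4 + 5/3) = 68/3; numerator = -4(-27/308) - 1(15/22) = -51/154; a_4 = (-51/154)/(68/3) = -9/616
  n = 5: D(5) = 5(5 + 5/3) = 100/3; numerator = -4(-9/616) - 1(-27/308) = 45/308; a_5 = (45/308)/(100/3) = 27/6160

r = 2/3; a_0 = 1; a_1 = -3/2; a_2 = 15/22; a_3 = -27/308; a_4 = -9/616; a_5 = 27/6160


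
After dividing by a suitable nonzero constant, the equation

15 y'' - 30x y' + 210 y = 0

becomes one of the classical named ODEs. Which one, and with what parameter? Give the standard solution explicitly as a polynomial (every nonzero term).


All three coefficients share the factor 15; dividing through by 15 gives  y'' - 2x y' + 14 y = 0.
This matches the Hermite equation y'' - 2x y' + 2n y = 0 with 2n = 14, so n = 7; the polynomial solution is H_7(x).
With y = sum_k a_k x^k, matching x^k gives (k+2)(k+1) a_{k+2} = 2(k - n) a_k = 2(k - 7) a_k. The right side vanishes at k = 7, so the series with the parity of 7 terminates at degree 7.
Standard normalization: leading coefficient of H_n is 2^n, so a_7 = 2^7 = 128. Work downward with a_k = (k+1)(k+2) a_{k+2} / (2(k - n)):
  a_5 = (6)(7)(128) / (2(5 - 7)) = 5376/(-4) = -1344
  a_3 = (4)(5)(-1344) / (2(3 - 7)) = -26880/(-8) = 3360
  a_1 = (2)(3)(3360) / (2(1 - 7)) = 20160/(-12) = -1680
Hence H_7(x) = 128 x^7 - 1344 x^5 + 3360 x^3 - 1680 x.

H_7(x); series = 128 x^7 - 1344 x^5 + 3360 x^3 - 1680 x


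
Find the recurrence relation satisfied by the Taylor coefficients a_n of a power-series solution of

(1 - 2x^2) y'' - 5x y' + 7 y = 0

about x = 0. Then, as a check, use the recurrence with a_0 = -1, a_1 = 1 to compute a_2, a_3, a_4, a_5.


Substitute y = sum_n a_n x^n.
(1 - 2 x^2) y'' contributes (n+2)(n+1) a_{n+2} - 2 n(n-1) a_n at x^n.
-5 x y'(x) contributes -5 n a_n at x^n.
7 y(x) contributes 7 a_n at x^n.
Matching x^n: (n+2)(n+1) a_{n+2} + (-2 n(n-1) - 5 n + 7) a_n = 0.
Thus a_{n+2} = (2 n(n-1) + 5 n - 7) / ((n+1)(n+2)) * a_n.

Check with a_0 = -1, a_1 = 1 (apply the recurrence for n = 0, 1, 2, 3): a_0 = -1, a_1 = 1, a_2 = 7/2, a_3 = -1/3, a_4 = 49/24, a_5 = -1/3.

a_(n+2) = (2 n(n-1) + 5 n - 7) / ((n+1)(n+2)) * a_n; check: a_0 = -1, a_1 = 1, a_2 = 7/2, a_3 = -1/3, a_4 = 49/24, a_5 = -1/3


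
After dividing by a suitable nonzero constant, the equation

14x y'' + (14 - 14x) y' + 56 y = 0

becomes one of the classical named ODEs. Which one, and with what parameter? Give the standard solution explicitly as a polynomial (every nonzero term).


All three coefficients share the factor 14; dividing through by 14 gives  x y'' + (1 - x) y' + 4 y = 0.
This matches the Laguerre equation x y'' + (1 - x) y' + n y = 0 with n = 4; the polynomial solution is L_4(x).
With y = sum_k a_k x^k, matching x^k gives (k+1)k a_{k+1} + (k+1) a_{k+1} - k a_k + n a_k = 0, i.e. (k+1)^2 a_{k+1} = (k - n) a_k = (k - 4) a_k. The right side vanishes at k = 4, so the series terminates at degree 4.
Standard normalization L_n(0) = 1 gives a_0 = 1. Work upward with a_{k+1} = (k - 4) a_k / (k+1)^2:
  a_1 = (0 - 4)(1) / 1^2 = -4/1 = -4
  a_2 = (1 - 4)(-4) / 2^2 = 12/4 = 3
  a_3 = (2 - 4)(3) / 3^2 = -6/9 = -2/3
  a_4 = (3 - 4)(-2/3) / 4^2 = (2/3)/16 = 1/24
Hence L_4(x) = x^4/24 - 2 x^3/3 + 3 x^2 - 4 x + 1.

L_4(x); series = x^4/24 - 2 x^3/3 + 3 x^2 - 4 x + 1


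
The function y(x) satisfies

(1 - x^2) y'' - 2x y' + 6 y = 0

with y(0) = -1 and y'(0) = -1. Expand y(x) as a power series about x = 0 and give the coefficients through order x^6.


Ansatz: y(x) = sum_{n>=0} a_n x^n, so y'(x) = sum_{n>=1} n a_n x^(n-1) and y''(x) = sum_{n>=2} n(n-1) a_n x^(n-2).
Substitute into P(x) y'' + Q(x) y' + R(x) y = 0 with P(x) = 1 - x^2, Q(x) = -2x, R(x) = 6, and match powers of x.
Initial conditions: a_0 = -1, a_1 = -1.
Setting the coefficient of each power of x to zero and solving order by order (substituting the coefficients already found):
  x^0: 2 a_2 + 6 a_0 = 0  ->  2 a_2 = -6 a_0 = 6  ->  a_2 = 3
  x^1: 6 a_3 + 4 a_1 = 0  ->  6 a_3 = -4 a_1 = 4  ->  a_3 = 2/3
  x^2: 12 a_4 = 0  ->  a_4 = 0
  x^3: 20 a_5 - 6 a_3 = 0  ->  20 a_5 = 6 a_3 = 4  ->  a_5 = 1/5
  x^4: 30 a_6 - 14 a_4 = 0  ->  30 a_6 = 14 a_4 = 0  ->  a_6 = 0
Truncated series: y(x) = -1 - x + 3 x^2 + (2/3) x^3 + (1/5) x^5 + O(x^7).

a_0 = -1; a_1 = -1; a_2 = 3; a_3 = 2/3; a_4 = 0; a_5 = 1/5; a_6 = 0


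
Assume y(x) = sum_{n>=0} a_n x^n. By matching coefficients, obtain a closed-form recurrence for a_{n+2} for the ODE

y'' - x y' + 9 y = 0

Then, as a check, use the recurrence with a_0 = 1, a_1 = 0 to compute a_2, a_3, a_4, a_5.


Substitute y = sum_n a_n x^n.
y''(x) has coefficient (n+2)(n+1) a_{n+2} at x^n;
-x y'(x) has coefficient -n a_n at x^n (shift);
9 y(x) has coefficient 9 a_n at x^n.
Matching x^n: (n+2)(n+1) a_{n+2} + (-n + 9) a_n = 0.
Thus a_{n+2} = (n - 9) / ((n+1)(n+2)) * a_n.

Check with a_0 = 1, a_1 = 0 (apply the recurrence for n = 0, 1, 2, 3): a_0 = 1, a_1 = 0, a_2 = -9/2, a_3 = 0, a_4 = 21/8, a_5 = 0.

a_(n+2) = (n - 9) / ((n+1)(n+2)) * a_n; check: a_0 = 1, a_1 = 0, a_2 = -9/2, a_3 = 0, a_4 = 21/8, a_5 = 0


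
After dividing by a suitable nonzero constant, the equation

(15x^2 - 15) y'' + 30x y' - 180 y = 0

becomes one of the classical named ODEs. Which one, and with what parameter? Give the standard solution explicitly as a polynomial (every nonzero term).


All three coefficients share the factor -15; dividing through by -15 gives  (1 - x^2) y'' - 2x y' + 12 y = 0.
This matches the Legendre equation (1 - x^2) y'' - 2x y' + n(n+1) y = 0 (note the -2x y' term) with n(n+1) = 12, so n = 3; the polynomial solution is P_3(x).
With y = sum_k a_k x^k, matching x^k gives (k+2)(k+1) a_{k+2} = [k(k+1) - n(n+1)] a_k = (k - 3)(k + 4) a_k. The right side vanishes at k = 3, so the series with the parity of 3 terminates at degree 3.
Standard normalization (P_n(1) = 1): leading coefficient (2n)!/(2^n (n!)^2) = 720/(8*36) = 5/2, so a_3 = 5/2. Work downward with a_k = (k+1)(k+2) a_{k+2} / ((k - 3)(k + 4)):
  a_1 = (2)(3)(5/2) / ((1 - 3)(1 + 4)) = 15/(-10) = -3/2
Hence P_3(x) = 5 x^3/2 - 3 x/2.

P_3(x); series = 5 x^3/2 - 3 x/2


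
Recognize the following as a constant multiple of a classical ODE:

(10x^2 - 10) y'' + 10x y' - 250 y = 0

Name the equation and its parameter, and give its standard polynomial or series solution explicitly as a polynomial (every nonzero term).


All three coefficients share the factor -10; dividing through by -10 gives  (1 - x^2) y'' - x y' + 25 y = 0.
This matches the Chebyshev equation (1 - x^2) y'' - x y' + n^2 y = 0 (note the -x y' term, not -2x y') with n^2 = 25, so n = 5; the polynomial solution is T_5(x).
With y = sum_k a_k x^k, matching x^k gives (k+2)(k+1) a_{k+2} = (k^2 - n^2) a_k = (k - 5)(k + 5) a_k. The right side vanishes at k = 5, so the series with the parity of 5 terminates at degree 5.
Standard normalization: leading coefficient of T_n is 2^(n-1), so a_5 = 2^4 = 16. Work downward with a_k = (k+1)(k+2) a_{k+2} / ((k - 5)(k + 5)):
  a_3 = (4)(5)(16) / ((3 - 5)(3 + 5)) = 320/(-16) = -20
  a_1 = (2)(3)(-20) / ((1 - 5)(1 + 5)) = -120/(-24) = 5
Hence T_5(x) = 16 x^5 - 20 x^3 + 5 x.

T_5(x); series = 16 x^5 - 20 x^3 + 5 x


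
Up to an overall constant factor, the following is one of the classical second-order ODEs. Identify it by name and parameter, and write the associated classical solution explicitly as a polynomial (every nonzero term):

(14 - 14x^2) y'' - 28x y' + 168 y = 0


All three coefficients share the factor 14; dividing through by 14 gives  (1 - x^2) y'' - 2x y' + 12 y = 0.
This matches the Legendre equation (1 - x^2) y'' - 2x y' + n(n+1) y = 0 (note the -2x y' term) with n(n+1) = 12, so n = 3; the polynomial solution is P_3(x).
With y = sum_k a_k x^k, matching x^k gives (k+2)(k+1) a_{k+2} = [k(k+1) - n(n+1)] a_k = (k - 3)(k + 4) a_k. The right side vanishes at k = 3, so the series with the parity of 3 terminates at degree 3.
Standard normalization (P_n(1) = 1): leading coefficient (2n)!/(2^n (n!)^2) = 720/(8*36) = 5/2, so a_3 = 5/2. Work downward with a_k = (k+1)(k+2) a_{k+2} / ((k - 3)(k + 4)):
  a_1 = (2)(3)(5/2) / ((1 - 3)(1 + 4)) = 15/(-10) = -3/2
Hence P_3(x) = 5 x^3/2 - 3 x/2.

P_3(x); series = 5 x^3/2 - 3 x/2


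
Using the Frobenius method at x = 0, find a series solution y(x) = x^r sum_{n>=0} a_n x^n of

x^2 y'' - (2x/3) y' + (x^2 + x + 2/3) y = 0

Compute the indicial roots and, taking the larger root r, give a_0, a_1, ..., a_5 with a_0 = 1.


Write in Frobenius form y'' + (p(x)/x) y' + (q(x)/x^2) y = 0:
  p(x) = -2/3,  q(x) = x^2 + x + 2/3.
Indicial equation: r(r-1) + (-2/3) r + (2/3) = 0 -> roots r_1 = 1, r_2 = 2/3.
Take r = r_1 = 1. Let y(x) = x^r sum_{n>=0} a_n x^n with a_0 = 1.
Substitute y = x^r sum a_n x^n and match x^{r+n}. The recurrence is
  D(n) a_n + 1 a_{n-1} + 1 a_{n-2} = 0,  where D(n) = (r+n)(r+n-1) + (-2/3)(r+n) + (2/3).
  a_n = [-1 a_{n-1} - 1 a_{n-2}] / D(n).
Since the indicial polynomial factors as (r - r_1)(r - r_2), D(n) = (r_1 + n - r_1)(r_1 + n - r_2) = n(n + 1/3).
Evaluating step by step (a_0 = 1):
  n = 1: D(1) = 1(1 + 1/3) = 4/3; numerator = -1(1) = -1; a_1 = (-1)/(4/3) = -3/4
  n = 2: D(2) = 2(2 + 1/3) = 14/3; numerator = -1(-3/4) - 1(1) = -1/4; a_2 = (-1/4)/(14/3) = -3/56
  n = 3: D(3) = 3(3 + 1/3) = 10; numerator = -1(-3/56) - 1(-3/4) = 45/56; a_3 = (45/56)/(10) = 9/112
  n = 4: D(4) = 4(4 + 1/3) = 52/3; numerator = -1(9/112) - 1(-3/56) = -3/112; a_4 = (-3/112)/(52/3) = -9/5824
  n = 5: D(5) = 5(5 + 1/3) = 80/3; numerator = -1(-9/5824) - 1(9/112) = -459/5824; a_5 = (-459/5824)/(80/3) = -1377/465920

r = 1; a_0 = 1; a_1 = -3/4; a_2 = -3/56; a_3 = 9/112; a_4 = -9/5824; a_5 = -1377/465920


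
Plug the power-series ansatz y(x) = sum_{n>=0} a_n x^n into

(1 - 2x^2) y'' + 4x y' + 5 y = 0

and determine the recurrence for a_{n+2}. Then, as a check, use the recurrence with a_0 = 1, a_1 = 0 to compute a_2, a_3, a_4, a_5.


Substitute y = sum_n a_n x^n.
(1 - 2 x^2) y'' contributes (n+2)(n+1) a_{n+2} - 2 n(n-1) a_n at x^n.
4 x y'(x) contributes 4 n a_n at x^n.
5 y(x) contributes 5 a_n at x^n.
Matching x^n: (n+2)(n+1) a_{n+2} + (-2 n(n-1) + 4 n + 5) a_n = 0.
Thus a_{n+2} = (2 n(n-1) - 4 n - 5) / ((n+1)(n+2)) * a_n.

Check with a_0 = 1, a_1 = 0 (apply the recurrence for n = 0, 1, 2, 3): a_0 = 1, a_1 = 0, a_2 = -5/2, a_3 = 0, a_4 = 15/8, a_5 = 0.

a_(n+2) = (2 n(n-1) - 4 n - 5) / ((n+1)(n+2)) * a_n; check: a_0 = 1, a_1 = 0, a_2 = -5/2, a_3 = 0, a_4 = 15/8, a_5 = 0


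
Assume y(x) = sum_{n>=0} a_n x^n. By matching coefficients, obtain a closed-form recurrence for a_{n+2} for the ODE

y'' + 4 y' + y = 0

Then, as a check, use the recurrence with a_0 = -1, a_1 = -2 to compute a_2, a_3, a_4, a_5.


Substitute y = sum_n a_n x^n.
y''(x) has coefficient (n+2)(n+1) a_{n+2} at x^n;
4 y'(x) has coefficient 4 (n+1) a_{n+1} at x^n;
y(x) has coefficient 1 a_n at x^n.
Matching x^n: (n+2)(n+1) a_{n+2} + 4 (n+1) a_{n+1} + 1 a_n = 0.
Thus a_{n+2} = [-4 (n+1) a_{n+1} - 1 a_n] / ((n+1)(n+2)).

Check with a_0 = -1, a_1 = -2 (apply the recurrence for n = 0, 1, 2, 3): a_0 = -1, a_1 = -2, a_2 = 9/2, a_3 = -17/3, a_4 = 127/24, a_5 = -79/20.

a_(n+2) = [-4 (n+1) a_(n+1) - 1 a_n] / ((n+1)(n+2)); check: a_0 = -1, a_1 = -2, a_2 = 9/2, a_3 = -17/3, a_4 = 127/24, a_5 = -79/20


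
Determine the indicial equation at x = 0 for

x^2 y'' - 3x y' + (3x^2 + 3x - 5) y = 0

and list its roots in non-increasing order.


Divide by x^2 to reach normal form y'' + P_1(x) y' + P_2(x) y = 0 with P_1(x) = -3/x and P_2(x) = 3 + 3/x - 5/x^2.
x = 0 is a singular point because the y'-coefficient -3/x has a pole at x = 0 and the y-coefficient 3 + 3/x - 5/x^2 has a pole at x = 0.
It is a regular singular point because x P_1(x) = p(x) = -3 and x^2 P_2(x) = q(x) = 3x^2 + 3x - 5 are polynomials, hence analytic at x = 0.
p(0) = -3,  q(0) = -5.
Indicial equation: r(r-1) + p(0) r + q(0) = 0, i.e. r^2 + (p(0) - 1) r + q(0) = 0, i.e. r^2 - 4 r - 5 = 0.
Discriminant: (-4)^2 - 4(-5) = 36, so r = (4 ± 6)/2.
Solving: r_1 = 5, r_2 = -1.

indicial: r^2 - 4 r - 5 = 0; roots r_1 = 5, r_2 = -1


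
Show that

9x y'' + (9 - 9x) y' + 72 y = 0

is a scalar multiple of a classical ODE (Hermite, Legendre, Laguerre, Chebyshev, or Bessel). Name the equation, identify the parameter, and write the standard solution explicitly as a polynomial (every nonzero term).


All three coefficients share the factor 9; dividing through by 9 gives  x y'' + (1 - x) y' + 8 y = 0.
This matches the Laguerre equation x y'' + (1 - x) y' + n y = 0 with n = 8; the polynomial solution is L_8(x).
With y = sum_k a_k x^k, matching x^k gives (k+1)k a_{k+1} + (k+1) a_{k+1} - k a_k + n a_k = 0, i.e. (k+1)^2 a_{k+1} = (k - n) a_k = (k - 8) a_k. The right side vanishes at k = 8, so the series terminates at degree 8.
Standard normalization L_n(0) = 1 gives a_0 = 1. Work upward with a_{k+1} = (k - 8) a_k / (k+1)^2:
  a_1 = (0 - 8)(1) / 1^2 = -8/1 = -8
  a_2 = (1 - 8)(-8) / 2^2 = 56/4 = 14
  a_3 = (2 - 8)(14) / 3^2 = -84/9 = -28/3
  a_4 = (3 - 8)(-28/3) / 4^2 = (140/3)/16 = 35/12
  a_5 = (4 - 8)(35/12) / 5^2 = (-35/3)/25 = -7/15
  a_6 = (5 - 8)(-7/15) / 6^2 = (7/5)/36 = 7/180
  a_7 = (6 - 8)(7/180) / 7^2 = (-7/90)/49 = -1/630
  a_8 = (7 - 8)(-1/630) / 8^2 = (1/630)/64 = 1/40320
Hence L_8(x) = x^8/40320 - x^7/630 + 7 x^6/180 - 7 x^5/15 + 35 x^4/12 - 28 x^3/3 + 14 x^2 - 8 x + 1.

L_8(x); series = x^8/40320 - x^7/630 + 7 x^6/180 - 7 x^5/15 + 35 x^4/12 - 28 x^3/3 + 14 x^2 - 8 x + 1


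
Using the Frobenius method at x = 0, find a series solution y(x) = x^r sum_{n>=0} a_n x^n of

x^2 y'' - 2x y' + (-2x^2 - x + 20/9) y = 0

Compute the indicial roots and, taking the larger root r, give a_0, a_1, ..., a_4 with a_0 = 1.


Write in Frobenius form y'' + (p(x)/x) y' + (q(x)/x^2) y = 0:
  p(x) = -2,  q(x) = -2x^2 - x + 20/9.
Indicial equation: r(r-1) + (-2) r + (20/9) = 0 -> roots r_1 = 5/3, r_2 = 4/3.
Take r = r_1 = 5/3. Let y(x) = x^r sum_{n>=0} a_n x^n with a_0 = 1.
Substitute y = x^r sum a_n x^n and match x^{r+n}. The recurrence is
  D(n) a_n - 1 a_{n-1} - 2 a_{n-2} = 0,  where D(n) = (r+n)(r+n-1) + (-2)(r+n) + (20/9).
  a_n = [1 a_{n-1} + 2 a_{n-2}] / D(n).
Since the indicial polynomial factors as (r - r_1)(r - r_2), D(n) = (r_1 + n - r_1)(r_1 + n - r_2) = n(n + 1/3).
Evaluating step by step (a_0 = 1):
  n = 1: D(1) = 1(1 + 1/3) = 4/3; numerator = 1(1) = 1; a_1 = (1)/(4/3) = 3/4
  n = 2: D(2) = 2(2 + 1/3) = 14/3; numerator = 1(3/4) + 2(1) = 11/4; a_2 = (11/4)/(14/3) = 33/56
  n = 3: D(3) = 3(3 + 1/3) = 10; numerator = 1(33/56) + 2(3/4) = 117/56; a_3 = (117/56)/(10) = 117/560
  n = 4: D(4) = 4(4 + 1/3) = 52/3; numerator = 1(117/560) + 2(33/56) = 111/80; a_4 = (111/80)/(52/3) = 333/4160

r = 5/3; a_0 = 1; a_1 = 3/4; a_2 = 33/56; a_3 = 117/560; a_4 = 333/4160


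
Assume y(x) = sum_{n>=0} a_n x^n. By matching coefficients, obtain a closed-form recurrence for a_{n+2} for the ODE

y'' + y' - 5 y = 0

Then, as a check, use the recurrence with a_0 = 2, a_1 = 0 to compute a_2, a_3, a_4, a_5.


Substitute y = sum_n a_n x^n.
y''(x) has coefficient (n+2)(n+1) a_{n+2} at x^n;
y'(x) has coefficient (n+1) a_{n+1} at x^n;
-5 y(x) has coefficient -5 a_n at x^n.
Matching x^n: (n+2)(n+1) a_{n+2} + (n+1) a_{n+1} - 5 a_n = 0.
Thus a_{n+2} = [-(n+1) a_{n+1} + 5 a_n] / ((n+1)(n+2)).

Check with a_0 = 2, a_1 = 0 (apply the recurrence for n = 0, 1, 2, 3): a_0 = 2, a_1 = 0, a_2 = 5, a_3 = -5/3, a_4 = 5/2, a_5 = -11/12.

a_(n+2) = [-(n+1) a_(n+1) + 5 a_n] / ((n+1)(n+2)); check: a_0 = 2, a_1 = 0, a_2 = 5, a_3 = -5/3, a_4 = 5/2, a_5 = -11/12


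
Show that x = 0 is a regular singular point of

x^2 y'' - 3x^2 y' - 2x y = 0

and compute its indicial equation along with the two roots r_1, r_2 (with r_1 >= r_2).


Divide by x^2 to reach normal form y'' + P_1(x) y' + P_2(x) y = 0 with P_1(x) = -3 and P_2(x) = -2/x.
x = 0 is a singular point because the y-coefficient -2/x has a pole at x = 0.
It is a regular singular point because x P_1(x) = p(x) = -3x and x^2 P_2(x) = q(x) = -2x are polynomials, hence analytic at x = 0.
p(0) = 0,  q(0) = 0.
Indicial equation: r(r-1) + p(0) r + q(0) = 0, i.e. r^2 + (p(0) - 1) r + q(0) = 0, i.e. r^2 - 1 r = 0.
Discriminant: (-1)^2 - 4(0) = 1, so r = (1 ± 1)/2.
Solving: r_1 = 1, r_2 = 0.

indicial: r^2 - 1 r = 0; roots r_1 = 1, r_2 = 0


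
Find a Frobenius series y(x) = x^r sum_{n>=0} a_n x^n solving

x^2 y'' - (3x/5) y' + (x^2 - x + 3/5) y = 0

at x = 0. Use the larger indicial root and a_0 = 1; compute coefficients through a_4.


Write in Frobenius form y'' + (p(x)/x) y' + (q(x)/x^2) y = 0:
  p(x) = -3/5,  q(x) = x^2 - x + 3/5.
Indicial equation: r(r-1) + (-3/5) r + (3/5) = 0 -> roots r_1 = 1, r_2 = 3/5.
Take r = r_1 = 1. Let y(x) = x^r sum_{n>=0} a_n x^n with a_0 = 1.
Substitute y = x^r sum a_n x^n and match x^{r+n}. The recurrence is
  D(n) a_n - 1 a_{n-1} + 1 a_{n-2} = 0,  where D(n) = (r+n)(r+n-1) + (-3/5)(r+n) + (3/5).
  a_n = [1 a_{n-1} - 1 a_{n-2}] / D(n).
Since the indicial polynomial factors as (r - r_1)(r - r_2), D(n) = (r_1 + n - r_1)(r_1 + n - r_2) = n(n + 2/5).
Evaluating step by step (a_0 = 1):
  n = 1: D(1) = 1(1 + 2/5) = 7/5; numerator = 1(1) = 1; a_1 = (1)/(7/5) = 5/7
  n = 2: D(2) = 2(2 + 2/5) = 24/5; numerator = 1(5/7) - 1(1) = -2/7; a_2 = (-2/7)/(24/5) = -5/84
  n = 3: D(3) = 3(3 + 2/5) = 51/5; numerator = 1(-5/84) - 1(5/7) = -65/84; a_3 = (-65/84)/(51/5) = -325/4284
  n = 4: D(4) = 4(4 + 2/5) = 88/5; numerator = 1(-325/4284) - 1(-5/84) = -5/306; a_4 = (-5/306)/(88/5) = -25/26928

r = 1; a_0 = 1; a_1 = 5/7; a_2 = -5/84; a_3 = -325/4284; a_4 = -25/26928


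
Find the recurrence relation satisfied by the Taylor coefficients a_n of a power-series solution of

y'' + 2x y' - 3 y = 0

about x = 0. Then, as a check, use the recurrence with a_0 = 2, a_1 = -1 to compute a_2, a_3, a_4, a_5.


Substitute y = sum_n a_n x^n.
y''(x) has coefficient (n+2)(n+1) a_{n+2} at x^n;
2 x y'(x) has coefficient 2 n a_n at x^n (shift);
-3 y(x) has coefficient -3 a_n at x^n.
Matching x^n: (n+2)(n+1) a_{n+2} + (2n - 3) a_n = 0.
Thus a_{n+2} = (-2n + 3) / ((n+1)(n+2)) * a_n.

Check with a_0 = 2, a_1 = -1 (apply the recurrence for n = 0, 1, 2, 3): a_0 = 2, a_1 = -1, a_2 = 3, a_3 = -1/6, a_4 = -1/4, a_5 = 1/40.

a_(n+2) = (-2n + 3) / ((n+1)(n+2)) * a_n; check: a_0 = 2, a_1 = -1, a_2 = 3, a_3 = -1/6, a_4 = -1/4, a_5 = 1/40


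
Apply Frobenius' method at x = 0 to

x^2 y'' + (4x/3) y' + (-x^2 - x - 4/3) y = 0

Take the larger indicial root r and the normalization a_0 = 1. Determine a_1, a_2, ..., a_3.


Write in Frobenius form y'' + (p(x)/x) y' + (q(x)/x^2) y = 0:
  p(x) = 4/3,  q(x) = -x^2 - x - 4/3.
Indicial equation: r(r-1) + (4/3) r + (-4/3) = 0 -> roots r_1 = 1, r_2 = -4/3.
Take r = r_1 = 1. Let y(x) = x^r sum_{n>=0} a_n x^n with a_0 = 1.
Substitute y = x^r sum a_n x^n and match x^{r+n}. The recurrence is
  D(n) a_n - 1 a_{n-1} - 1 a_{n-2} = 0,  where D(n) = (r+n)(r+n-1) + (4/3)(r+n) + (-4/3).
  a_n = [1 a_{n-1} + 1 a_{n-2}] / D(n).
Since the indicial polynomial factors as (r - r_1)(r - r_2), D(n) = (r_1 + n - r_1)(r_1 + n - r_2) = n(n + 7/3).
Evaluating step by step (a_0 = 1):
  n = 1: D(1) = 1(1 + 7/3) = 10/3; numerator = 1(1) = 1; a_1 = (1)/(10/3) = 3/10
  n = 2: D(2) = 2(2 + 7/3) = 26/3; numerator = 1(3/10) + 1(1) = 13/10; a_2 = (13/10)/(26/3) = 3/20
  n = 3: D(3) = 3(3 + 7/3) = 16; numerator = 1(3/20) + 1(3/10) = 9/20; a_3 = (9/20)/(16) = 9/320

r = 1; a_0 = 1; a_1 = 3/10; a_2 = 3/20; a_3 = 9/320


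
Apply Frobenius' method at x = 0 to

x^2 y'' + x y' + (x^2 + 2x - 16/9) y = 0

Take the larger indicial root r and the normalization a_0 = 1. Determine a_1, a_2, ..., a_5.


Write in Frobenius form y'' + (p(x)/x) y' + (q(x)/x^2) y = 0:
  p(x) = 1,  q(x) = x^2 + 2x - 16/9.
Indicial equation: r(r-1) + (1) r + (-16/9) = 0 -> roots r_1 = 4/3, r_2 = -4/3.
Take r = r_1 = 4/3. Let y(x) = x^r sum_{n>=0} a_n x^n with a_0 = 1.
Substitute y = x^r sum a_n x^n and match x^{r+n}. The recurrence is
  D(n) a_n + 2 a_{n-1} + 1 a_{n-2} = 0,  where D(n) = (r+n)(r+n-1) + (1)(r+n) + (-16/9).
  a_n = [-2 a_{n-1} - 1 a_{n-2}] / D(n).
Since the indicial polynomial factors as (r - r_1)(r - r_2), D(n) = (r_1 + n - r_1)(r_1 + n - r_2) = n(n + 8/3).
Evaluating step by step (a_0 = 1):
  n = 1: D(1) = 1(1 + 8/3) = 11/3; numerator = -2(1) = -2; a_1 = (-2)/(11/3) = -6/11
  n = 2: D(2) = 2(2 + 8/3) = 28/3; numerator = -2(-6/11) - 1(1) = 1/11; a_2 = (1/11)/(28/3) = 3/308
  n = 3: D(3) = 3(3 + 8/3) = 17; numerator = -2(3/308) - 1(-6/11) = 81/154; a_3 = (81/154)/(17) = 81/2618
  n = 4: D(4) = 4(4 + 8/3) = 80/3; numerator = -2(81/2618) - 1(3/308) = -375/5236; a_4 = (-375/5236)/(80/3) = -225/83776
  n = 5: D(5) = 5(5 + 8/3) = 115/3; numerator = -2(-225/83776) - 1(81/2618) = -9/352; a_5 = (-9/352)/(115/3) = -27/40480

r = 4/3; a_0 = 1; a_1 = -6/11; a_2 = 3/308; a_3 = 81/2618; a_4 = -225/83776; a_5 = -27/40480


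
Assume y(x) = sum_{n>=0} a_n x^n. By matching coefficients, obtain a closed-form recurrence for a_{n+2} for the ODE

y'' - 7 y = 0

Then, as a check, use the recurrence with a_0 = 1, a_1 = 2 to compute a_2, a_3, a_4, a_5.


Substitute y = sum_n a_n x^n into y'' + (const) y = 0.
y''(x) = sum_{n>=0} (n+2)(n+1) a_{n+2} x^n.
The ODE becomes sum_n [(n+2)(n+1) a_{n+2} - 7 a_n] x^n = 0.
Setting each coefficient to zero gives the recurrence:
  (n+2)(n+1) a_{n+2} - 7 a_n = 0,
  a_{n+2} = 7 / ((n+1)(n+2)) a_n.

Check with a_0 = 1, a_1 = 2 (apply the recurrence for n = 0, 1, 2, 3): a_0 = 1, a_1 = 2, a_2 = 7/2, a_3 = 7/3, a_4 = 49/24, a_5 = 49/60.

a_{n+2} = 7/((n+1)(n+2)) * a_n; check: a_0 = 1, a_1 = 2, a_2 = 7/2, a_3 = 7/3, a_4 = 49/24, a_5 = 49/60


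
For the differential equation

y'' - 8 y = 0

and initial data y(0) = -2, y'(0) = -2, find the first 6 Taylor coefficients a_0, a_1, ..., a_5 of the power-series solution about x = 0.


Ansatz: y(x) = sum_{n>=0} a_n x^n, so y'(x) = sum_{n>=1} n a_n x^(n-1) and y''(x) = sum_{n>=2} n(n-1) a_n x^(n-2).
Substitute into P(x) y'' + Q(x) y' + R(x) y = 0 with P(x) = 1, Q(x) = 0, R(x) = -8, and match powers of x.
Initial conditions: a_0 = -2, a_1 = -2.
Setting the coefficient of each power of x to zero and solving order by order (substituting the coefficients already found):
  x^0: 2 a_2 - 8 a_0 = 0  ->  2 a_2 = 8 a_0 = -16  ->  a_2 = -8
  x^1: 6 a_3 - 8 a_1 = 0  ->  6 a_3 = 8 a_1 = -16  ->  a_3 = -8/3
  x^2: 12 a_4 - 8 a_2 = 0  ->  12 a_4 = 8 a_2 = -64  ->  a_4 = -16/3
  x^3: 20 a_5 - 8 a_3 = 0  ->  20 a_5 = 8 a_3 = -64/3  ->  a_5 = -16/15
Truncated series: y(x) = -2 - 2 x - 8 x^2 - (8/3) x^3 - (16/3) x^4 - (16/15) x^5 + O(x^6).

a_0 = -2; a_1 = -2; a_2 = -8; a_3 = -8/3; a_4 = -16/3; a_5 = -16/15


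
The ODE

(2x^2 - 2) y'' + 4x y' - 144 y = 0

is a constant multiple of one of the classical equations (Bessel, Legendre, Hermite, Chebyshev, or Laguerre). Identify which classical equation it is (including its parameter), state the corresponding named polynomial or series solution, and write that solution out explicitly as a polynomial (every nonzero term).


All three coefficients share the factor -2; dividing through by -2 gives  (1 - x^2) y'' - 2x y' + 72 y = 0.
This matches the Legendre equation (1 - x^2) y'' - 2x y' + n(n+1) y = 0 (note the -2x y' term) with n(n+1) = 72, so n = 8; the polynomial solution is P_8(x).
With y = sum_k a_k x^k, matching x^k gives (k+2)(k+1) a_{k+2} = [k(k+1) - n(n+1)] a_k = (k - 8)(k + 9) a_k. The right side vanishes at k = 8, so the series with the parity of 8 terminates at degree 8.
Standard normalization (P_n(1) = 1): leading coefficient (2n)!/(2^n (n!)^2) = 20922789888000/(256*1625702400) = 6435/128, so a_8 = 6435/128. Work downward with a_k = (k+1)(k+2) a_{k+2} / ((k - 8)(k + 9)):
  a_6 = (7)(8)(6435/128) / ((6 - 8)(6 + 9)) = (45045/16)/(-30) = -3003/32
  a_4 = (5)(6)(-3003/32) / ((4 - 8)(4 + 9)) = (-45045/16)/(-52) = 3465/64
  a_2 = (3)(4)(3465/64) / ((2 - 8)(2 + 9)) = (10395/16)/(-66) = -315/32
  a_0 = (1)(2)(-315/32) / ((0 - 8)(0 + 9)) = (-315/16)/(-72) = 35/128
Hence P_8(x) = 6435 x^8/128 - 3003 x^6/32 + 3465 x^4/64 - 315 x^2/32 + 35/128.

P_8(x); series = 6435 x^8/128 - 3003 x^6/32 + 3465 x^4/64 - 315 x^2/32 + 35/128


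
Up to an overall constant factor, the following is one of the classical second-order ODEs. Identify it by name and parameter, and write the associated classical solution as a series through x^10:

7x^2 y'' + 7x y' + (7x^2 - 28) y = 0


All three coefficients share the factor 7; dividing through by 7 gives  x^2 y'' + x y' + (x^2 - 4) y = 0.
This matches the Bessel equation x^2 y'' + x y' + (x^2 - nu^2) y = 0 with nu^2 = 4, so nu = 2; the solution bounded at x = 0 is J_2(x).
Frobenius at x = 0: indicial roots ±nu; for r = nu the recurrence k(k + 2nu) c_k = -c_{k-2} gives the standard series J_nu(x) = sum_{k>=0} (-1)^k / (k! (k+nu)!) (x/2)^(2k+nu). Evaluate the first 5 terms:
  k = 0: (-1)^0 / (0! * 2! * 2^2) x^2 = 1/(1*2*4) x^2 = (1/8) x^2
  k = 1: (-1)^1 / (1! * 3! * 2^4) x^4 = -1/(1*6*16) x^4 = (-1/96) x^4
  k = 2: (-1)^2 / (2! * 4! * 2^6) x^6 = 1/(2*24*64) x^6 = (1/3072) x^6
  k = 3: (-1)^3 / (3! * 5! * 2^8) x^8 = -1/(6*120*256) x^8 = (-1/184320) x^8
  k = 4: (-1)^4 / (4! * 6! * 2^10) x^10 = 1/(24*720*1024) x^10 = (1/17694720) x^10
Hence J_2(x) = x^10/17694720 - x^8/184320 + x^6/3072 - x^4/96 + x^2/8 + ....

J_2(x); series = x^10/17694720 - x^8/184320 + x^6/3072 - x^4/96 + x^2/8


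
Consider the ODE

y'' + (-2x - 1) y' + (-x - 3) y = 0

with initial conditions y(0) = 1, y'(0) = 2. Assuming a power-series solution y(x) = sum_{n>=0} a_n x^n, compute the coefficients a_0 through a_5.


Ansatz: y(x) = sum_{n>=0} a_n x^n, so y'(x) = sum_{n>=1} n a_n x^(n-1) and y''(x) = sum_{n>=2} n(n-1) a_n x^(n-2).
Substitute into P(x) y'' + Q(x) y' + R(x) y = 0 with P(x) = 1, Q(x) = -2x - 1, R(x) = -x - 3, and match powers of x.
Initial conditions: a_0 = 1, a_1 = 2.
Setting the coefficient of each power of x to zero and solving order by order (substituting the coefficients already found):
  x^0: 2 a_2 - a_1 - 3 a_0 = 0  ->  2 a_2 = a_1 + 3 a_0 = 5  ->  a_2 = 5/2
  x^1: 6 a_3 - 2 a_2 - 5 a_1 - a_0 = 0  ->  6 a_3 = 2 a_2 + 5 a_1 + a_0 = 16  ->  a_3 = 8/3
  x^2: 12 a_4 - 3 a_3 - 7 a_2 - a_1 = 0  ->  12 a_4 = 3 a_3 + 7 a_2 + a_1 = 55/2  ->  a_4 = 55/24
  x^3: 20 a_5 - 4 a_4 - 9 a_3 - a_2 = 0  ->  20 a_5 = 4 a_4 + 9 a_3 + a_2 = 107/3  ->  a_5 = 107/60
Truncated series: y(x) = 1 + 2 x + (5/2) x^2 + (8/3) x^3 + (55/24) x^4 + (107/60) x^5 + O(x^6).

a_0 = 1; a_1 = 2; a_2 = 5/2; a_3 = 8/3; a_4 = 55/24; a_5 = 107/60
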